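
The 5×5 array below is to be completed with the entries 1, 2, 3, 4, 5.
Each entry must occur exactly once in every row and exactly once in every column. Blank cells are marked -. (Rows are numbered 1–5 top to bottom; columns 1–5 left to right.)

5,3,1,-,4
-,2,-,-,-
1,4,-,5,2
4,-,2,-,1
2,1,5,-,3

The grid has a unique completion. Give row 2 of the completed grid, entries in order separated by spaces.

Row 2, column 1: row 2 has {2} and column 1 has {1, 2, 4, 5}, leaving only 3.
Row 2, column 3: row 2 has {2, 3} and column 3 has {1, 2, 5}, leaving only 4.
Row 2, column 4: row 2 has {2, 3, 4} and column 4 has {5}, leaving only 1.
Row 2, column 5: row 2 has {1, 2, 3, 4} and column 5 has {1, 2, 3, 4}, leaving only 5.
So row 2 reads: 3 2 4 1 5.

3 2 4 1 5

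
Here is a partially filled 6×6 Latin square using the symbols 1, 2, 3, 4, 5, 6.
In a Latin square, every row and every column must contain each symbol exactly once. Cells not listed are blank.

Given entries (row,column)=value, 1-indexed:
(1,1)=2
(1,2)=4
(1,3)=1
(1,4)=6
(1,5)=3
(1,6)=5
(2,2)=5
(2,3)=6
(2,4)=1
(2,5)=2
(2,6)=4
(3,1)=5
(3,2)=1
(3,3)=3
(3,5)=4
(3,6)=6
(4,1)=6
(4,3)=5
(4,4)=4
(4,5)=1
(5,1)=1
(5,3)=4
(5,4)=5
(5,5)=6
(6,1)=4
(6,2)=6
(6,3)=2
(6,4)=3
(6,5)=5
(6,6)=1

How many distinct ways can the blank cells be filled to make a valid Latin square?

2

Row 2, column 1: eliminating its row and column leaves {3}.
Row 3, column 4: eliminating its row and column leaves {2}.
Row 4, column 2: eliminating its row and column leaves {2, 3}.
Row 4, column 6: eliminating its row and column leaves {2, 3}.
Row 5, column 2: eliminating its row and column leaves {2, 3}.
Row 5, column 6: eliminating its row and column leaves {2, 3}.
Enumerating the assignments across these blanks that avoid any row or column repeat gives 2 completions.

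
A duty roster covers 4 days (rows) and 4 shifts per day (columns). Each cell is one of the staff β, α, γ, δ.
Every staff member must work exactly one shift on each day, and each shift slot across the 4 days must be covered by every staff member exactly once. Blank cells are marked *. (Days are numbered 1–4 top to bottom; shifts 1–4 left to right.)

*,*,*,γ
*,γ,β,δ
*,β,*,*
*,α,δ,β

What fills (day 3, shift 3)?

Day 1, shift 2: day 1 has {γ} and shift 2 has {β, α, γ}, leaving only δ.
Day 1, shift 3: day 1 has {γ, δ} and shift 3 has {β, δ}, leaving only α.
Day 3 already has {β} and shift 3 already has {β, α, δ}, so day 3, shift 3 must be γ.

γ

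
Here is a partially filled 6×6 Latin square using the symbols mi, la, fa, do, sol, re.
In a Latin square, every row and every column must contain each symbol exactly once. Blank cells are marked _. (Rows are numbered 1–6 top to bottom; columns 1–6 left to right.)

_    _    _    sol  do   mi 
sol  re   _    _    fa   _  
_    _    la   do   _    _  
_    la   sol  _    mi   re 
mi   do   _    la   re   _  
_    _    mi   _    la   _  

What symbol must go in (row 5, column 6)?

Row 1, column 2: row 1 has {mi, do, sol} and column 2 has {la, do, re}, leaving only fa.
Row 1, column 3: row 1 has {mi, fa, do, sol} and column 3 has {mi, la, sol}, leaving only re.
Row 1, column 1: row 1 has {mi, fa, do, sol, re} and column 1 has {mi, sol}, leaving only la.
Row 2, column 3: row 2 has {fa, sol, re} and column 3 has {mi, la, sol, re}, leaving only do.
Row 2, column 4: row 2 has {fa, do, sol, re} and column 4 has {la, do, sol}, leaving only mi.
Row 2, column 6: row 2 has {mi, fa, do, sol, re} and column 6 has {mi, re}, leaving only la.
Row 3, column 5: row 3 has {la, do} and column 5 has {mi, la, fa, do, re}, leaving only sol.
Row 3, column 2: row 3 has {la, do, sol} and column 2 has {la, fa, do, re}, leaving only mi.
Row 3, column 6: row 3 has {mi, la, do, sol} and column 6 has {mi, la, re}, leaving only fa.
Row 5 already has {mi, la, do, re} and column 6 already has {mi, la, fa, re}, so row 5, column 6 must be sol.

sol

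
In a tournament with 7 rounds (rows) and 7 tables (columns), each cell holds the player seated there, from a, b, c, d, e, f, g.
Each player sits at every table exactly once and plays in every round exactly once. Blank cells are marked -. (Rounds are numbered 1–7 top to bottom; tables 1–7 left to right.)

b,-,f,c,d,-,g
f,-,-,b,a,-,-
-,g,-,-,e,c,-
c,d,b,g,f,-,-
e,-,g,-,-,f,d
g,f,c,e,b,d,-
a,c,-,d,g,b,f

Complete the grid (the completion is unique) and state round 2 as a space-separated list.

f e d b a g c

Round 2, table 2: round 2 has {a, b, f} and table 2 has {c, d, f, g}, leaving only e.
Round 2, table 3: round 2 has {a, b, e, f} and table 3 has {b, c, f, g}, leaving only d.
Round 2, table 6: round 2 has {a, b, d, e, f} and table 6 has {b, c, d, f}, leaving only g.
Round 2, table 7: round 2 has {a, b, d, e, f, g} and table 7 has {d, f, g}, leaving only c.
So round 2 reads: f e d b a g c.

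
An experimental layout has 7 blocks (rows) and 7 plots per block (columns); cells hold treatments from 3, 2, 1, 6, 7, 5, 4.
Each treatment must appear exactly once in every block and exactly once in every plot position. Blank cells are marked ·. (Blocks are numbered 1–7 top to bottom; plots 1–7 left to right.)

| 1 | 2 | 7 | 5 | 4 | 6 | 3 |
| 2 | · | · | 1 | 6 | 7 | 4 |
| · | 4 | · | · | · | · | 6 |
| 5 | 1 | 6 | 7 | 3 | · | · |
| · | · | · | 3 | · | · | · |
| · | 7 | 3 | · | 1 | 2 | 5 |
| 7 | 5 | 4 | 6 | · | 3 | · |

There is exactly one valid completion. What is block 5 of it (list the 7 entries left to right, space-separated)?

Block 5, plot 2: block 5 has {3} and plot 2 has {2, 1, 7, 5, 4}, leaving only 6.
Block 5, plot 1: block 5 has {3, 6} and plot 1 has {2, 1, 7, 5}, leaving only 4.
Block 2, plot 2: block 2 has {2, 1, 6, 7, 4} and plot 2 has {2, 1, 6, 7, 5, 4}, leaving only 3.
Block 2, plot 3: block 2 has {3, 2, 1, 6, 7, 4} and plot 3 has {3, 6, 7, 4}, leaving only 5.
Block 3, plot 1: block 3 has {6, 4} and plot 1 has {2, 1, 7, 5, 4}, leaving only 3.
Block 3, plot 4: block 3 has {3, 6, 4} and plot 4 has {3, 1, 6, 7, 5}, leaving only 2.
Block 3, plot 3: block 3 has {3, 2, 6, 4} and plot 3 has {3, 6, 7, 5, 4}, leaving only 1.
Block 5, plot 3: block 5 has {3, 6, 4} and plot 3 has {3, 1, 6, 7, 5, 4}, leaving only 2.
Block 3, plot 6: block 3 has {3, 2, 1, 6, 4} and plot 6 has {3, 2, 6, 7}, leaving only 5.
Block 5, plot 6: block 5 has {3, 2, 6, 4} and plot 6 has {3, 2, 6, 7, 5}, leaving only 1.
Block 5, plot 7: block 5 has {3, 2, 1, 6, 4} and plot 7 has {3, 6, 5, 4}, leaving only 7.
Block 5, plot 5: block 5 has {3, 2, 1, 6, 7, 4} and plot 5 has {3, 1, 6, 4}, leaving only 5.
So block 5 reads: 4 6 2 3 5 1 7.

4 6 2 3 5 1 7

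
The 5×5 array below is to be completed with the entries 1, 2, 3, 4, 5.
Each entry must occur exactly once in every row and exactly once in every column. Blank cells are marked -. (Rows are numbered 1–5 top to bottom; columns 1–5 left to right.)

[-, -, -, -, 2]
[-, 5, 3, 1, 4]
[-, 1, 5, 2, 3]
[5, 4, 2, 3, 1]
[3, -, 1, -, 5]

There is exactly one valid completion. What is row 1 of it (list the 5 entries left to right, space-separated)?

Row 1, column 2: row 1 has {2} and column 2 has {1, 4, 5}, leaving only 3.
Row 1, column 3: row 1 has {2, 3} and column 3 has {1, 2, 3, 5}, leaving only 4.
Row 1, column 1: row 1 has {2, 3, 4} and column 1 has {3, 5}, leaving only 1.
Row 1, column 4: row 1 has {1, 2, 3, 4} and column 4 has {1, 2, 3}, leaving only 5.
So row 1 reads: 1 3 4 5 2.

1 3 4 5 2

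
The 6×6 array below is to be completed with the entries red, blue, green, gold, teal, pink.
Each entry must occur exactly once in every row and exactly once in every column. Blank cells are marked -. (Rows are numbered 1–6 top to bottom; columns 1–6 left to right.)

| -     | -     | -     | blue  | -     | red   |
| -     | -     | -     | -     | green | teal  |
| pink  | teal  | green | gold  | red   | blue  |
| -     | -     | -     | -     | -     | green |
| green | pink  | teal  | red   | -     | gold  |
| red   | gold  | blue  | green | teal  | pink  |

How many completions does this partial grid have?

Row 1, column 1: eliminating its row and column leaves {gold, teal}.
Row 1, column 2: eliminating its row and column leaves {green}.
Row 1, column 3: eliminating its row and column leaves {gold, pink}.
Row 1, column 5: eliminating its row and column leaves {gold, pink}.
Row 2, column 1: eliminating its row and column leaves {blue, gold}.
Row 2, column 2: eliminating its row and column leaves {red, blue}.
Row 2, column 3: eliminating its row and column leaves {red, gold, pink}.
Row 2, column 4: eliminating its row and column leaves {pink}.
Row 4, column 1: eliminating its row and column leaves {blue, gold, teal}.
Row 4, column 2: eliminating its row and column leaves {red, blue}.
Row 4, column 3: eliminating its row and column leaves {red, gold, pink}.
Row 4, column 4: eliminating its row and column leaves {teal, pink}.
Row 4, column 5: eliminating its row and column leaves {blue, gold, pink}.
Row 5, column 5: eliminating its row and column leaves {blue}.
Enumerating the assignments across these blanks that avoid any row or column repeat gives 3 completions.

3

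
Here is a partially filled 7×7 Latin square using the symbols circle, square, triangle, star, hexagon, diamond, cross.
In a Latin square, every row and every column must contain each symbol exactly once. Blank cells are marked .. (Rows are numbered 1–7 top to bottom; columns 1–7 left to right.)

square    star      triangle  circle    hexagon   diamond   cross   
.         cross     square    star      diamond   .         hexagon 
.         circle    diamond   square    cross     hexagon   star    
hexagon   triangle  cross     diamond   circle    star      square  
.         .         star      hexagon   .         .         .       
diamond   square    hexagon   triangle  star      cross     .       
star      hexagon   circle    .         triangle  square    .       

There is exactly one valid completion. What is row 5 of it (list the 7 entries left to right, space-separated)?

cross diamond star hexagon square circle triangle

Row 5, column 2: row 5 has {star, hexagon} and column 2 has {circle, square, triangle, star, hexagon, cross}, leaving only diamond.
Row 5, column 5: row 5 has {star, hexagon, diamond} and column 5 has {circle, triangle, star, hexagon, diamond, cross}, leaving only square.
Row 3, column 1: row 3 has {circle, square, star, hexagon, diamond, cross} and column 1 has {square, star, hexagon, diamond}, leaving only triangle.
Row 2, column 1: row 2 has {square, star, hexagon, diamond, cross} and column 1 has {square, triangle, star, hexagon, diamond}, leaving only circle.
Row 5, column 1: row 5 has {square, star, hexagon, diamond} and column 1 has {circle, square, triangle, star, hexagon, diamond}, leaving only cross.
Row 2, column 6: row 2 has {circle, square, star, hexagon, diamond, cross} and column 6 has {square, star, hexagon, diamond, cross}, leaving only triangle.
Row 5, column 6: row 5 has {square, star, hexagon, diamond, cross} and column 6 has {square, triangle, star, hexagon, diamond, cross}, leaving only circle.
Row 5, column 7: row 5 has {circle, square, star, hexagon, diamond, cross} and column 7 has {square, star, hexagon, cross}, leaving only triangle.
So row 5 reads: cross diamond star hexagon square circle triangle.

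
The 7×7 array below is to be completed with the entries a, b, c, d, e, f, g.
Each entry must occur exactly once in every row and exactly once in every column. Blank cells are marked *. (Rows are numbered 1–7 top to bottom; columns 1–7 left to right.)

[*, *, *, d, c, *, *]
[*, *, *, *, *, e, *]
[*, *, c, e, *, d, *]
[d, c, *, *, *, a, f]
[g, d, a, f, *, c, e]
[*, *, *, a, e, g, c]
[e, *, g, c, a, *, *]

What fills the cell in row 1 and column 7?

g

Row 5, column 5: row 5 has {a, c, d, e, f, g} and column 5 has {a, c, e}, leaving only b.
Row 4, column 5: row 4 has {a, c, d, f} and column 5 has {a, b, c, e}, leaving only g.
Row 3, column 5: row 3 has {c, d, e} and column 5 has {a, b, c, e, g}, leaving only f.
Row 2, column 5: row 2 has {e} and column 5 has {a, b, c, e, f, g}, leaving only d.
Row 4, column 4: row 4 has {a, c, d, f, g} and column 4 has {a, c, d, e, f}, leaving only b.
Row 2, column 4: row 2 has {d, e} and column 4 has {a, b, c, d, e, f}, leaving only g.
Row 4, column 3: row 4 has {a, b, c, d, f, g} and column 3 has {a, c, g}, leaving only e.
Row 1, column 7 is narrowed to {a, b, g}.
If it were a, then row 1, column 6 would be left with no valid symbol.
If it were b, then row 1, column 6 would be left with no valid symbol.
So row 1, column 7 must be g.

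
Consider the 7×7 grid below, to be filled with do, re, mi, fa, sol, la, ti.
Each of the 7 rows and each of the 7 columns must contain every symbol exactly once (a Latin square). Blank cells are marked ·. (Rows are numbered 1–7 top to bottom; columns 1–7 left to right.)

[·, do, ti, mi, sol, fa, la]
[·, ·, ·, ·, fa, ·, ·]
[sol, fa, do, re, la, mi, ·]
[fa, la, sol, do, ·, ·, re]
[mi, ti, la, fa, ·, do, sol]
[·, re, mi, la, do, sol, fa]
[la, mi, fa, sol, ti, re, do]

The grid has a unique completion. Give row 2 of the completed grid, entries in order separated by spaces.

do sol re ti fa la mi

Row 2, column 2: row 2 has {fa} and column 2 has {do, re, mi, fa, la, ti}, leaving only sol.
Row 2, column 3: row 2 has {fa, sol} and column 3 has {do, mi, fa, sol, la, ti}, leaving only re.
Row 2, column 4: row 2 has {re, fa, sol} and column 4 has {do, re, mi, fa, sol, la}, leaving only ti.
Row 2, column 1: row 2 has {re, fa, sol, ti} and column 1 has {mi, fa, sol, la}, leaving only do.
Row 2, column 6: row 2 has {do, re, fa, sol, ti} and column 6 has {do, re, mi, fa, sol}, leaving only la.
Row 2, column 7: row 2 has {do, re, fa, sol, la, ti} and column 7 has {do, re, fa, sol, la}, leaving only mi.
So row 2 reads: do sol re ti fa la mi.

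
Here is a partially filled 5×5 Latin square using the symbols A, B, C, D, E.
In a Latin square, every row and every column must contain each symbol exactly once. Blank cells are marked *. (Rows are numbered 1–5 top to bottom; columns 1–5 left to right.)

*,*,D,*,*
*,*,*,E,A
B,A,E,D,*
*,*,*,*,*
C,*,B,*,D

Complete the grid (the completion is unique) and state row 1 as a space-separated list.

A C D B E

Row 2, column 1: row 2 has {A, E} and column 1 has {B, C}, leaving only D.
Row 2, column 3: row 2 has {A, D, E} and column 3 has {B, D, E}, leaving only C.
Row 2, column 2: row 2 has {A, C, D, E} and column 2 has {A}, leaving only B.
Row 3, column 5: row 3 has {A, B, D, E} and column 5 has {A, D}, leaving only C.
Row 4, column 3: row 4 has {} and column 3 has {B, C, D, E}, leaving only A.
Row 4, column 1: row 4 has {A} and column 1 has {B, C, D}, leaving only E.
Row 1, column 1: row 1 has {D} and column 1 has {B, C, D, E}, leaving only A.
Row 4, column 5: row 4 has {A, E} and column 5 has {A, C, D}, leaving only B.
Row 1, column 5: row 1 has {A, D} and column 5 has {A, B, C, D}, leaving only E.
Row 1, column 2: row 1 has {A, D, E} and column 2 has {A, B}, leaving only C.
Row 1, column 4: row 1 has {A, C, D, E} and column 4 has {D, E}, leaving only B.
So row 1 reads: A C D B E.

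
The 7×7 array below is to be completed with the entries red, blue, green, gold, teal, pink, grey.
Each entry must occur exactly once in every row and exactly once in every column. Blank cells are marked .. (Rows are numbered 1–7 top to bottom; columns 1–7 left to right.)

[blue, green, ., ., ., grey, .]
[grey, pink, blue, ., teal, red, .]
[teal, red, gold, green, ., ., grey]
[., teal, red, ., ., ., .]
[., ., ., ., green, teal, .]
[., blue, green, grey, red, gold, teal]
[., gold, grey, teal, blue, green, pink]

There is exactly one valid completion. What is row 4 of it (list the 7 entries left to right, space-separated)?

Row 2, column 4: row 2 has {red, blue, teal, pink, grey} and column 4 has {green, teal, grey}, leaving only gold.
Row 2, column 7: row 2 has {red, blue, gold, teal, pink, grey} and column 7 has {teal, pink, grey}, leaving only green.
Row 3, column 5: row 3 has {red, green, gold, teal, grey} and column 5 has {red, blue, green, teal}, leaving only pink.
Row 1, column 5: row 1 has {blue, green, grey} and column 5 has {red, blue, green, teal, pink}, leaving only gold.
Row 4, column 5: row 4 has {red, teal} and column 5 has {red, blue, green, gold, teal, pink}, leaving only grey.
Row 1, column 7: row 1 has {blue, green, gold, grey} and column 7 has {green, teal, pink, grey}, leaving only red.
Row 1, column 4: row 1 has {red, blue, green, gold, grey} and column 4 has {green, gold, teal, grey}, leaving only pink.
Row 4, column 4: row 4 has {red, teal, grey} and column 4 has {green, gold, teal, pink, grey}, leaving only blue.
Row 4, column 6: row 4 has {red, blue, teal, grey} and column 6 has {red, green, gold, teal, grey}, leaving only pink.
Row 4, column 7: row 4 has {red, blue, teal, pink, grey} and column 7 has {red, green, teal, pink, grey}, leaving only gold.
Row 4, column 1: row 4 has {red, blue, gold, teal, pink, grey} and column 1 has {blue, teal, grey}, leaving only green.
So row 4 reads: green teal red blue grey pink gold.

green teal red blue grey pink gold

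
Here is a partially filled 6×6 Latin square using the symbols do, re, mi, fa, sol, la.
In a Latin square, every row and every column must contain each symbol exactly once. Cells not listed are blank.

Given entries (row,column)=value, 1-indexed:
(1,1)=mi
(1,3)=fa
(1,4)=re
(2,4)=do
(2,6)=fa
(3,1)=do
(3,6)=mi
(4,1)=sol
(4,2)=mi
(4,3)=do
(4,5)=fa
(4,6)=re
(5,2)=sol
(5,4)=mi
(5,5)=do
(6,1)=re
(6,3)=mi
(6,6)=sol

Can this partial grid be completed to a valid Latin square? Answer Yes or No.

Yes

No row or column among the givens repeats a symbol, and propagating forced cells runs into no contradiction.
One valid completion exists (for instance, mi la fa re sol do / la re sol do mi fa / do fa la sol re mi / sol mi do la fa re / fa sol re mi do la / re do mi fa la sol).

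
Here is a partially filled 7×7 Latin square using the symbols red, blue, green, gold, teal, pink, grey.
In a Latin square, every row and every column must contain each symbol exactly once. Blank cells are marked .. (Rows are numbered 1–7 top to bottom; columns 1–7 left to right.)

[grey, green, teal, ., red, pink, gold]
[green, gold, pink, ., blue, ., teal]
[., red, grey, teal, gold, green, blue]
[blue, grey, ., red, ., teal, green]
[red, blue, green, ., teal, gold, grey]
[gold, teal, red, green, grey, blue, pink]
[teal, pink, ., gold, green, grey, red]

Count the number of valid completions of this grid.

Row 1, column 4: eliminating its row and column leaves {blue}.
Row 2, column 4: eliminating its row and column leaves {grey}.
Row 2, column 6: eliminating its row and column leaves {red}.
Row 3, column 1: eliminating its row and column leaves {pink}.
Row 4, column 3: eliminating its row and column leaves {gold}.
Row 4, column 5: eliminating its row and column leaves {pink}.
Row 5, column 4: eliminating its row and column leaves {pink}.
Row 7, column 3: eliminating its row and column leaves {blue}.
Only one assignment across all blanks avoids any row or column repeat, giving 1 completion.

1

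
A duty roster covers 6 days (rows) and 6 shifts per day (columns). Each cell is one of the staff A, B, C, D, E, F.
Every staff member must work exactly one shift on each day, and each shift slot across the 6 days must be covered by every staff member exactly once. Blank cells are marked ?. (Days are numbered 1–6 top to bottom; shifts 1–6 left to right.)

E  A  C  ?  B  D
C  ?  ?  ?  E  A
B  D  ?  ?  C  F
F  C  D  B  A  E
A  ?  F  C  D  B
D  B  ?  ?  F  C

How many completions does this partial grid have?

2

Day 1, shift 4: eliminating its day and shift leaves {F}.
Day 2, shift 2: eliminating its day and shift leaves {F}.
Day 2, shift 3: eliminating its day and shift leaves {B}.
Day 2, shift 4: eliminating its day and shift leaves {D, F}.
Day 3, shift 3: eliminating its day and shift leaves {A, E}.
Day 3, shift 4: eliminating its day and shift leaves {A, E}.
Day 5, shift 2: eliminating its day and shift leaves {E}.
Day 6, shift 3: eliminating its day and shift leaves {A, E}.
Day 6, shift 4: eliminating its day and shift leaves {A, E}.
Enumerating the assignments across these blanks that avoid any day or shift repeat gives 2 completions.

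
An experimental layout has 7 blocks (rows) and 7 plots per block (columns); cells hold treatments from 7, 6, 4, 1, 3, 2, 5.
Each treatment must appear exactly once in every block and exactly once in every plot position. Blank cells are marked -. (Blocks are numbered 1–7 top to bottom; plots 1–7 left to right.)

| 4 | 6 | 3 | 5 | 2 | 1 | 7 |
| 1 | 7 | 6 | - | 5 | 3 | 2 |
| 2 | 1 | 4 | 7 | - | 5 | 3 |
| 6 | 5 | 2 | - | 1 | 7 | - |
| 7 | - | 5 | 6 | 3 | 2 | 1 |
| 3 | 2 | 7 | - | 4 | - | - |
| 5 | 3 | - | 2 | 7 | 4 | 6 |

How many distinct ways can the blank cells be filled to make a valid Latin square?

1

Block 2, plot 4: eliminating its block and plot leaves {4}.
Block 3, plot 5: eliminating its block and plot leaves {6}.
Block 4, plot 4: eliminating its block and plot leaves {4, 3}.
Block 4, plot 7: eliminating its block and plot leaves {4}.
Block 5, plot 2: eliminating its block and plot leaves {4}.
Block 6, plot 4: eliminating its block and plot leaves {1}.
Block 6, plot 6: eliminating its block and plot leaves {6}.
Block 6, plot 7: eliminating its block and plot leaves {5}.
Block 7, plot 3: eliminating its block and plot leaves {1}.
Only one assignment across all blanks avoids any block or plot repeat, giving 1 completion.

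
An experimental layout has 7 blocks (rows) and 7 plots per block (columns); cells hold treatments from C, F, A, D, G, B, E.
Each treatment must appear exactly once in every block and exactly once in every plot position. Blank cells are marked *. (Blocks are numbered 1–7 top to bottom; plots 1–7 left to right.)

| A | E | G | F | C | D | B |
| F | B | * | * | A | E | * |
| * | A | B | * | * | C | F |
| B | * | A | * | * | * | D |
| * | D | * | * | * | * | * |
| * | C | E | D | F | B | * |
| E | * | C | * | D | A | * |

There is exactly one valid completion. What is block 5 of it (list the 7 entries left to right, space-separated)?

C D F A B G E

Block 5, plot 3: block 5 has {D} and plot 3 has {C, A, G, B, E}, leaving only F.
Block 5, plot 6: block 5 has {F, D} and plot 6 has {C, A, D, B, E}, leaving only G.
Block 5, plot 1: block 5 has {F, D, G} and plot 1 has {F, A, B, E}, leaving only C.
Block 2, plot 3: block 2 has {F, A, B, E} and plot 3 has {C, F, A, G, B, E}, leaving only D.
Block 4, plot 6: block 4 has {A, D, B} and plot 6 has {C, A, D, G, B, E}, leaving only F.
Block 4, plot 2: block 4 has {F, A, D, B} and plot 2 has {C, A, D, B, E}, leaving only G.
Block 4, plot 5: block 4 has {F, A, D, G, B} and plot 5 has {C, F, A, D}, leaving only E.
Block 5, plot 5: block 5 has {C, F, D, G} and plot 5 has {C, F, A, D, E}, leaving only B.
Block 3, plot 5: block 3 has {C, F, A, B} and plot 5 has {C, F, A, D, B, E}, leaving only G.
Block 3, plot 1: block 3 has {C, F, A, G, B} and plot 1 has {C, F, A, B, E}, leaving only D.
Block 3, plot 4: block 3 has {C, F, A, D, G, B} and plot 4 has {F, D}, leaving only E.
Block 5, plot 4: block 5 has {C, F, D, G, B} and plot 4 has {F, D, E}, leaving only A.
Block 5, plot 7: block 5 has {C, F, A, D, G, B} and plot 7 has {F, D, B}, leaving only E.
So block 5 reads: C D F A B G E.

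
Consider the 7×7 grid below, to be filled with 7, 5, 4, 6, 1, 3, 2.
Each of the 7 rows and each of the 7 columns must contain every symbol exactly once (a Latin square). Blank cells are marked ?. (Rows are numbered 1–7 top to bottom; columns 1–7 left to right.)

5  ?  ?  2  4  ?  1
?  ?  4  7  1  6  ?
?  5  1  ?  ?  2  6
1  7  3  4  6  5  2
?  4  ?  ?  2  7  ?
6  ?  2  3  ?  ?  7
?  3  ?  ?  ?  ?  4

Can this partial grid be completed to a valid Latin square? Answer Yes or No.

No

Row 3, column 4: row 3 together with column 4 already contain {7, 5, 4, 6, 1, 3, 2} — every symbol — so nothing can go there. The grid has no valid completion.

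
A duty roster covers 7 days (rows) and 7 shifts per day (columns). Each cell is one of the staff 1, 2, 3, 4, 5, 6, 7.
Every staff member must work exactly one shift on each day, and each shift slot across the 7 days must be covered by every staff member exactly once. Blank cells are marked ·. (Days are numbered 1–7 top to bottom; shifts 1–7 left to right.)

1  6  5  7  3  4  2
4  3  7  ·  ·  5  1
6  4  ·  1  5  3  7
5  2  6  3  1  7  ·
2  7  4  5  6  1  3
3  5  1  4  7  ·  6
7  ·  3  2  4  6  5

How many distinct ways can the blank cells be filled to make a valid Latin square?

1

Day 2, shift 4: eliminating its day and shift leaves {6}.
Day 2, shift 5: eliminating its day and shift leaves {2}.
Day 3, shift 3: eliminating its day and shift leaves {2}.
Day 4, shift 7: eliminating its day and shift leaves {4}.
Day 6, shift 6: eliminating its day and shift leaves {2}.
Day 7, shift 2: eliminating its day and shift leaves {1}.
Only one assignment across all blanks avoids any day or shift repeat, giving 1 completion.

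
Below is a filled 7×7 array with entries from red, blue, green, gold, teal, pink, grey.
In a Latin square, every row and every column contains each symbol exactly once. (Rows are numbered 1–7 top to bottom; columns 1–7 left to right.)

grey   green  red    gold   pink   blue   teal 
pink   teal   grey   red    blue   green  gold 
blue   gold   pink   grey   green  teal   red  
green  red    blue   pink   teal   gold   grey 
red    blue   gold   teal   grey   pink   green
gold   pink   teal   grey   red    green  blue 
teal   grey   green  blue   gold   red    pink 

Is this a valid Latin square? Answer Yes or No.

No

Every row is a permutation, but column 6 contains green twice (at rows 2 and 6).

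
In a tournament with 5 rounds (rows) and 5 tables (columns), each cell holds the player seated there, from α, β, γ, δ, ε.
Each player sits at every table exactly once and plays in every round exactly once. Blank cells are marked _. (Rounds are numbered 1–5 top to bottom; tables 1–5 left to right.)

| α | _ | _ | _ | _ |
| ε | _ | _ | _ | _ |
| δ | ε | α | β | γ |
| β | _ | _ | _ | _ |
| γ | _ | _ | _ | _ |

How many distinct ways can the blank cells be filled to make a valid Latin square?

Round 1, table 2: eliminating its round and table leaves {β, γ, δ}.
Round 1, table 3: eliminating its round and table leaves {β, γ, δ, ε}.
Round 1, table 4: eliminating its round and table leaves {γ, δ, ε}.
Round 1, table 5: eliminating its round and table leaves {β, δ, ε}.
Round 2, table 2: eliminating its round and table leaves {α, β, γ, δ}.
Round 2, table 3: eliminating its round and table leaves {β, γ, δ}.
Round 2, table 4: eliminating its round and table leaves {α, γ, δ}.
Round 2, table 5: eliminating its round and table leaves {α, β, δ}.
Round 4, table 2: eliminating its round and table leaves {α, γ, δ}.
Round 4, table 3: eliminating its round and table leaves {γ, δ, ε}.
Round 4, table 4: eliminating its round and table leaves {α, γ, δ, ε}.
Round 4, table 5: eliminating its round and table leaves {α, δ, ε}.
Round 5, table 2: eliminating its round and table leaves {α, β, δ}.
Round 5, table 3: eliminating its round and table leaves {β, δ, ε}.
Round 5, table 4: eliminating its round and table leaves {α, δ, ε}.
Round 5, table 5: eliminating its round and table leaves {α, β, δ, ε}.
Enumerating the assignments across these blanks that avoid any round or table repeat gives 56 completions.

56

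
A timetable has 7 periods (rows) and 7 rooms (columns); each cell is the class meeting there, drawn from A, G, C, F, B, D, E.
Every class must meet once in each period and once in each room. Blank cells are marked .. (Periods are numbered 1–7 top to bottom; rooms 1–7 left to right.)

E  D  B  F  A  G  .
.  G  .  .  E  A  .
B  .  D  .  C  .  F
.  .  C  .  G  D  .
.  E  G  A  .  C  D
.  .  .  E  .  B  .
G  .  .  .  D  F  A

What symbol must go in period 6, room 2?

Period 1, room 7: period 1 has {A, G, F, B, D, E} and room 7 has {A, F, D}, leaving only C.
Period 2, room 3: period 2 has {A, G, E} and room 3 has {G, C, B, D}, leaving only F.
Period 2, room 7: period 2 has {A, G, F, E} and room 7 has {A, C, F, D}, leaving only B.
Period 3, room 2: period 3 has {C, F, B, D} and room 2 has {G, D, E}, leaving only A.
Period 3, room 4: period 3 has {A, C, F, B, D} and room 4 has {A, F, E}, leaving only G.
Period 3, room 6: period 3 has {A, G, C, F, B, D} and room 6 has {A, G, C, F, B, D}, leaving only E.
Period 4, room 4: period 4 has {G, C, D} and room 4 has {A, G, F, E}, leaving only B.
Period 4, room 2: period 4 has {G, C, B, D} and room 2 has {A, G, D, E}, leaving only F.
Period 6 already has {B, E} and room 2 already has {A, G, F, D, E}, so period 6, room 2 must be C.

C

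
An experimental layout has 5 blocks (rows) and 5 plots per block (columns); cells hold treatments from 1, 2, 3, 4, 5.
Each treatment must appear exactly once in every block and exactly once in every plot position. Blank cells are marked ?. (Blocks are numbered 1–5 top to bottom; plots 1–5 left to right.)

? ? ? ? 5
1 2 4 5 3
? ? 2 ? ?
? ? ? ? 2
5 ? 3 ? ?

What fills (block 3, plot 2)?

Block 1, plot 3: block 1 has {5} and plot 3 has {2, 3, 4}, leaving only 1.
Block 4, plot 3: block 4 has {2} and plot 3 has {1, 2, 3, 4}, leaving only 5.
Block 3, plot 2 is narrowed to {1, 3, 4, 5}.
If it were 1, then block 3, plot 4 would be left with no valid symbol.
If it were 3, then block 3, plot 5 would be left with no valid symbol.
If it were 4, then block 3, plot 5 would be left with no valid symbol.
So block 3, plot 2 must be 5.

5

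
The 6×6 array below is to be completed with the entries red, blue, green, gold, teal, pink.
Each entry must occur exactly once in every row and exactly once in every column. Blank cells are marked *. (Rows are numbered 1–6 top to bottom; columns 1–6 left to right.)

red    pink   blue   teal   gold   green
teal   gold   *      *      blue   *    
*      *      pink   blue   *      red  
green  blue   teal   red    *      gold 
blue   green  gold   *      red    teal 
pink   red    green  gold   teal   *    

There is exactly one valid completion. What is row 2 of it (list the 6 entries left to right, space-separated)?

teal gold red green blue pink

Row 2, column 3: row 2 has {blue, gold, teal} and column 3 has {blue, green, gold, teal, pink}, leaving only red.
Row 2, column 6: row 2 has {red, blue, gold, teal} and column 6 has {red, green, gold, teal}, leaving only pink.
Row 2, column 4: row 2 has {red, blue, gold, teal, pink} and column 4 has {red, blue, gold, teal}, leaving only green.
So row 2 reads: teal gold red green blue pink.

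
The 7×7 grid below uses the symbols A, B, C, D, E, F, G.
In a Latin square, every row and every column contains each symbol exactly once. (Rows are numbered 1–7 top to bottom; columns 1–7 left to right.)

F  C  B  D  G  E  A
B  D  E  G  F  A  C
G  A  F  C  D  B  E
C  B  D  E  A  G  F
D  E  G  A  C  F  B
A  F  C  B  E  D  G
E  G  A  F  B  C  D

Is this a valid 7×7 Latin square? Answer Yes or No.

Each row is a permutation of the 7 symbols, and so is each column.

Yes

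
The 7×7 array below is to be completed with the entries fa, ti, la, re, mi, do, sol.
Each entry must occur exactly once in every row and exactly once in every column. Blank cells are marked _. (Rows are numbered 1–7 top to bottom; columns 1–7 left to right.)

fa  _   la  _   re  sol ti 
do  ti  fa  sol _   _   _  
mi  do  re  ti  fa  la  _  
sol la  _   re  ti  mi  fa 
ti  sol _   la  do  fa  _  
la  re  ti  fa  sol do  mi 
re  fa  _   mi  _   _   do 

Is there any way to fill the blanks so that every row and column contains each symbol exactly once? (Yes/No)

Yes

No row or column among the givens repeats a symbol, and propagating forced cells runs into no contradiction.
One valid completion exists (for instance, fa mi la do re sol ti / do ti fa sol mi re la / mi do re ti fa la sol / sol la do re ti mi fa / ti sol mi la do fa re / la re ti fa sol do mi / re fa sol mi la ti do).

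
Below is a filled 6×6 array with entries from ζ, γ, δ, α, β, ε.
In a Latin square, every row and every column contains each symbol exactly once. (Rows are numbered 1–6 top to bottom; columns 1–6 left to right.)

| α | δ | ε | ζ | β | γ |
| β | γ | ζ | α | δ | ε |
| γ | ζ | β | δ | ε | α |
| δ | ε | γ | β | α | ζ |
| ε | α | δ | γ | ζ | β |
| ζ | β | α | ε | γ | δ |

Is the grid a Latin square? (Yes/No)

Each row is a permutation of the 6 symbols, and so is each column.

Yes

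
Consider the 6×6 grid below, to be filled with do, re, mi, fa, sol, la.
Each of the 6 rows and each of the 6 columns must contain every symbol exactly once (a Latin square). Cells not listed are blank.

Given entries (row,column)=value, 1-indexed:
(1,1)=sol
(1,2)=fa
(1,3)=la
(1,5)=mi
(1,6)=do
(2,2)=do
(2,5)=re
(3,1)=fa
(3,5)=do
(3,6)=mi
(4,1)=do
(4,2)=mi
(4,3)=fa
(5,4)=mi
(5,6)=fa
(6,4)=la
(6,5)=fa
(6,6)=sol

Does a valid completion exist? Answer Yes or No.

No

Row 1, column 4: row 1 has {do, mi, fa, sol, la} and column 4 has {mi, la}, so it must be re.
Row 2, column 6: row 2 has {do, re} and column 6 has {do, mi, fa, sol}, so it must be la.
Row 2, column 1: row 2 has {do, re, la} and column 1 has {do, fa, sol}, so it must be mi.
Row 2, column 3: row 2 has {do, re, mi, la} and column 3 has {fa, la}, so it must be sol.
Row 2, column 4: row 2 has {do, re, mi, sol, la} and column 4 has {re, mi, la}, so it must be fa.
Row 3, column 3: row 3 has {do, mi, fa} and column 3 has {fa, sol, la}, so it must be re.
Row 3, column 4: row 3 has {do, re, mi, fa} and column 4 has {re, mi, fa, la}, so it must be sol.
Now row 4, column 4: row 4 together with column 4 already contain {do, re, mi, fa, sol, la} — every symbol — so nothing can go there. The grid has no valid completion.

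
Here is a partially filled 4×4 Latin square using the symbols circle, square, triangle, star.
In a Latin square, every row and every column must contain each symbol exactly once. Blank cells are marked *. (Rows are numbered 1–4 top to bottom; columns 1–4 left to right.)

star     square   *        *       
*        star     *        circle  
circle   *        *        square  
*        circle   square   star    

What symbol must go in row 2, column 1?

square

Row 1, column 4: row 1 has {square, star} and column 4 has {circle, square, star}, leaving only triangle.
Row 1, column 3: row 1 has {square, triangle, star} and column 3 has {square}, leaving only circle.
Row 2, column 3: row 2 has {circle, star} and column 3 has {circle, square}, leaving only triangle.
Row 2 already has {circle, triangle, star} and column 1 already has {circle, star}, so row 2, column 1 must be square.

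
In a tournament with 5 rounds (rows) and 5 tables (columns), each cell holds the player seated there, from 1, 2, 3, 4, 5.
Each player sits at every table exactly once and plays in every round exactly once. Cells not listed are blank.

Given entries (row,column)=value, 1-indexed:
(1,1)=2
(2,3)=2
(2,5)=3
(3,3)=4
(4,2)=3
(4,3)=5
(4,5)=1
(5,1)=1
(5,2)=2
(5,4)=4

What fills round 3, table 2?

Round 4, table 1: round 4 has {1, 3, 5} and table 1 has {1, 2}, leaving only 4.
Round 2, table 1: round 2 has {2, 3} and table 1 has {1, 2, 4}, leaving only 5.
Round 2, table 4: round 2 has {2, 3, 5} and table 4 has {4}, leaving only 1.
Round 2, table 2: round 2 has {1, 2, 3, 5} and table 2 has {2, 3}, leaving only 4.
Round 3, table 1: round 3 has {4} and table 1 has {1, 2, 4, 5}, leaving only 3.
Round 4, table 4: round 4 has {1, 3, 4, 5} and table 4 has {1, 4}, leaving only 2.
Round 3, table 4: round 3 has {3, 4} and table 4 has {1, 2, 4}, leaving only 5.
Round 3 already has {3, 4, 5} and table 2 already has {2, 3, 4}, so round 3, table 2 must be 1.

1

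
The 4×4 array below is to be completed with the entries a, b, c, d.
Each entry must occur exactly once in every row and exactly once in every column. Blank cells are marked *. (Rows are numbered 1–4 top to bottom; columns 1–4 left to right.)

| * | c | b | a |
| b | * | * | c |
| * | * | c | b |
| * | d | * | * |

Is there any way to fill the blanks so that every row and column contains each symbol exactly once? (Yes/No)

Row 4, column 4: row 4 together with column 4 already contain {a, b, c, d} — every symbol — so nothing can go there. The grid has no valid completion.

No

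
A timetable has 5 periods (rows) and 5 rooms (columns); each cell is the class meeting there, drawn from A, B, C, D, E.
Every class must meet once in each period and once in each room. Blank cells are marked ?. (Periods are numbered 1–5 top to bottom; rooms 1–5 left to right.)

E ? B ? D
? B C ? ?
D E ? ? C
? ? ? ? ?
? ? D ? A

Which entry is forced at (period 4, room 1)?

Period 2, room 1: period 2 has {B, C} and room 1 has {D, E}, leaving only A.
Period 2, room 5: period 2 has {A, B, C} and room 5 has {A, C, D}, leaving only E.
Period 2, room 4: period 2 has {A, B, C, E} and room 4 has {}, leaving only D.
Period 3, room 3: period 3 has {C, D, E} and room 3 has {B, C, D}, leaving only A.
Period 3, room 4: period 3 has {A, C, D, E} and room 4 has {D}, leaving only B.
Period 4, room 3: period 4 has {} and room 3 has {A, B, C, D}, leaving only E.
Period 4, room 5: period 4 has {E} and room 5 has {A, C, D, E}, leaving only B.
Period 4 already has {B, E} and room 1 already has {A, D, E}, so period 4, room 1 must be C.

C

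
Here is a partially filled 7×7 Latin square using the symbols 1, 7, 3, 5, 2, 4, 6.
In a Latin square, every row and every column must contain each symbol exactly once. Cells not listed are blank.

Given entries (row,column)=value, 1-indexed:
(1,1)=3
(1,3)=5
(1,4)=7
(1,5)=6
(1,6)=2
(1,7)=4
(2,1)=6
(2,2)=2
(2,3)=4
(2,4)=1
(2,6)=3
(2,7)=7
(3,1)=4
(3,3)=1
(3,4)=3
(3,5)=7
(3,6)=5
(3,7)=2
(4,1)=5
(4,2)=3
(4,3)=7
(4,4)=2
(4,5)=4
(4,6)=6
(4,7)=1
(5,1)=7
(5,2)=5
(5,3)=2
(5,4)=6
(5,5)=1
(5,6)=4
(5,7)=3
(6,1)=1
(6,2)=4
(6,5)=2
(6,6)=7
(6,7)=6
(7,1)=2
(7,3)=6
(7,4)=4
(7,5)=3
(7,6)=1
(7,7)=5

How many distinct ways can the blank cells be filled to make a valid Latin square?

Row 1, column 2: eliminating its row and column leaves {1}.
Row 2, column 5: eliminating its row and column leaves {5}.
Row 3, column 2: eliminating its row and column leaves {6}.
Row 6, column 3: eliminating its row and column leaves {3}.
Row 6, column 4: eliminating its row and column leaves {5}.
Row 7, column 2: eliminating its row and column leaves {7}.
Only one assignment across all blanks avoids any row or column repeat, giving 1 completion.

1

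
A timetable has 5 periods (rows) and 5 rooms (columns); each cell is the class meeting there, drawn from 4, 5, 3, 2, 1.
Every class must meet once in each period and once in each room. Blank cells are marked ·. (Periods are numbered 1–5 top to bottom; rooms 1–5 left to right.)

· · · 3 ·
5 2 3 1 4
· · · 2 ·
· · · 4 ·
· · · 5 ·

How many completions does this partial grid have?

Period 1, room 1: eliminating its period and room leaves {4, 2, 1}.
Period 1, room 2: eliminating its period and room leaves {4, 5, 1}.
Period 1, room 3: eliminating its period and room leaves {4, 5, 2, 1}.
Period 1, room 5: eliminating its period and room leaves {5, 2, 1}.
Period 3, room 1: eliminating its period and room leaves {4, 3, 1}.
Period 3, room 2: eliminating its period and room leaves {4, 5, 3, 1}.
Period 3, room 3: eliminating its period and room leaves {4, 5, 1}.
Period 3, room 5: eliminating its period and room leaves {5, 3, 1}.
Period 4, room 1: eliminating its period and room leaves {3, 2, 1}.
Period 4, room 2: eliminating its period and room leaves {5, 3, 1}.
Period 4, room 3: eliminating its period and room leaves {5, 2, 1}.
Period 4, room 5: eliminating its period and room leaves {5, 3, 2, 1}.
Period 5, room 1: eliminating its period and room leaves {4, 3, 2, 1}.
Period 5, room 2: eliminating its period and room leaves {4, 3, 1}.
Period 5, room 3: eliminating its period and room leaves {4, 2, 1}.
Period 5, room 5: eliminating its period and room leaves {3, 2, 1}.
Enumerating the assignments across these blanks that avoid any period or room repeat gives 56 completions.

56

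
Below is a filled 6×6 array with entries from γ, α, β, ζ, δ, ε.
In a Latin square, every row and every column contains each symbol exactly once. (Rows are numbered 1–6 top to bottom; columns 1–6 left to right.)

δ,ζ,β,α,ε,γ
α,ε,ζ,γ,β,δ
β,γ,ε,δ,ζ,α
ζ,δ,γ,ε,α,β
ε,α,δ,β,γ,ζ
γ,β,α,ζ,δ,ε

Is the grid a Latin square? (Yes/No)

Yes

Each row is a permutation of the 6 symbols, and so is each column.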